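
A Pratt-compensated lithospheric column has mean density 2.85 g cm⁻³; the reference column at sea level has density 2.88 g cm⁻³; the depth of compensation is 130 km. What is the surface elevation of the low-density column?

1.37 km

ρ_ref D = ρ (D + h) → h = D (ρ_ref − ρ)/ρ.
h = 130 km × (2.88 − 2.85)/2.85 = 1.37 km.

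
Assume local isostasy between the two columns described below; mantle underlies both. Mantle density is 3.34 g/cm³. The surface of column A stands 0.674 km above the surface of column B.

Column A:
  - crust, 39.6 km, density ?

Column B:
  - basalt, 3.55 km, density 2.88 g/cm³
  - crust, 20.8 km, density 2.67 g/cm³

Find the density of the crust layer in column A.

Take the compensation level at the base of the deeper column (depth z_c below the surface of column A) and equate Σ ρ_i t_i down to z_c; mantle fills any gap and the z_c terms cancel.
Column A: 39.6×ρ + (z_c − 39.6)×3.34
Column B: 0.674×0 + 3.55×2.88 + 20.8×2.67 + (z_c − 0.674 − 24.35)×3.34
The z_c×3.34 term appears on both sides and cancels. Collect the known terms of each column as K = Σ(ρt)_known − 3.34 × (depth of known layers): K_A = 0 − 3.34×39.6 = −132.264; K_B = 65.76 − 3.34×(0.674 + 24.35) = −17.82016.
Balance: K_A + 39.6×ρ = K_B, so ρ = (K_B − K_A)/39.6 = 114.444/39.6 = 2.89 g/cm³.

2.89 g/cm³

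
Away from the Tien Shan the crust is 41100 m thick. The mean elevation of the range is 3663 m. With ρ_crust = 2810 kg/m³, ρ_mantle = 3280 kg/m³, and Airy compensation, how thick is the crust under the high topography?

Root depth r = h ρ_c / (ρ_m − ρ_c) = 3663 m × 2810 / 470 = 21900 m.
Total thickness = T + h + r = 41100 m + 3663 m + 21900 m = 66700 m.

66700 m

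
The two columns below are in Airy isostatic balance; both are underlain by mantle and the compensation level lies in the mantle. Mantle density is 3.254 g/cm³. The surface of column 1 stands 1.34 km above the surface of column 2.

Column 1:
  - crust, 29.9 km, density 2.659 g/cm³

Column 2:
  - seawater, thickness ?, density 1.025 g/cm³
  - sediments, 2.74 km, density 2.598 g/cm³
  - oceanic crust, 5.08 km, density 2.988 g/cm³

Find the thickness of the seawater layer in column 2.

Take the compensation level at the base of the deeper column (depth z_c below the surface of column 1) and equate Σ ρ_i t_i down to z_c; mantle fills any gap and the z_c terms cancel.
Column 1: 29.9×2.659 + (z_c − 29.9)×3.254
Column 2: 1.34×0 + x×1.025 + 2.74×2.598 + 5.08×2.988 + (z_c − 1.34 − 7.82 − x)×3.254
The z_c×3.254 term appears on both sides and cancels. Collect the known terms of each column as K = Σ(ρt)_known − 3.254 × (depth of known layers): K_1 = 79.5041 − 3.254×29.9 = −17.7905; K_2 = 22.29756 − 3.254×(1.34 + 7.82) = −7.50908.
Balance: K_1 = K_2 − x×(3.254 − 1.025), so x = (K_2 − K_1)/(3.254 − 1.025) = 10.2814/2.229 = 4.61 km.

4.61 km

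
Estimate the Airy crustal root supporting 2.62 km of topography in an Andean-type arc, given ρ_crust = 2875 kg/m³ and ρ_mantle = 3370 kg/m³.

Isostatic balance requires: the weight of the topography is balanced by the buoyancy of the root, ρ_c h = (ρ_m − ρ_c) r.
r = h · ρ_c / (ρ_m − ρ_c) = 2.62 km × 2875 / (3370 − 2875) = 15.2 km.

15.2 km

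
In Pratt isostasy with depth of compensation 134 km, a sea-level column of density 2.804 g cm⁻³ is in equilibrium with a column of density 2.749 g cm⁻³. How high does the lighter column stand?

2.68 km

ρ_ref D = ρ (D + h) → h = D (ρ_ref − ρ)/ρ.
h = 134 km × (2.804 − 2.749)/2.749 = 2.68 km.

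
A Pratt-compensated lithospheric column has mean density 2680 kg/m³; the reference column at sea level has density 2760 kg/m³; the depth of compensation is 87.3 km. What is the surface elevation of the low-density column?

2.61 km

ρ_ref D = ρ (D + h) → h = D (ρ_ref − ρ)/ρ.
h = 87.3 km × (2760 − 2680)/2680 = 2.61 km.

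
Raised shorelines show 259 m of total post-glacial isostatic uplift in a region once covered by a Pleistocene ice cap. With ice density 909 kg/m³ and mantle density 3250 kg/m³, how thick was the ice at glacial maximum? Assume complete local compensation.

926 m

u = t ρ_ice/ρ_m → t = u ρ_m/ρ_ice = 259 m × 3250/909 = 926 m.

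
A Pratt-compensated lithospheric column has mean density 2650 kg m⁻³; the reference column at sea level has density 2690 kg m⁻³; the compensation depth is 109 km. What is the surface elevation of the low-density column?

ρ_ref D = ρ (D + h) → h = D (ρ_ref − ρ)/ρ.
h = 109 km × (2690 − 2650)/2650 = 1.65 km.

1.65 km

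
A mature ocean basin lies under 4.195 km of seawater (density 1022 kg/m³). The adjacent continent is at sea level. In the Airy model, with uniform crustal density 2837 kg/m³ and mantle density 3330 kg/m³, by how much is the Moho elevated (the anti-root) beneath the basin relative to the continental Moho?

15.4 km

For local isostatic compensation: replacing crust with seawater at the top is compensated by replacing crust with mantle at the base: d (ρ_c − ρ_w) = a (ρ_m − ρ_c).
a = d (ρ_c − ρ_w)/(ρ_m − ρ_c) = 4.195 km × 1815/493 = 15.4 km.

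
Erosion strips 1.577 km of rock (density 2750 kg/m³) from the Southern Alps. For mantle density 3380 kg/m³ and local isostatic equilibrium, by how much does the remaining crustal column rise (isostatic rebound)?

1.28 km

Unloading: uplift u = e ρ_c/ρ_m = 1.577 km × 2750/3380 = 1.28 km.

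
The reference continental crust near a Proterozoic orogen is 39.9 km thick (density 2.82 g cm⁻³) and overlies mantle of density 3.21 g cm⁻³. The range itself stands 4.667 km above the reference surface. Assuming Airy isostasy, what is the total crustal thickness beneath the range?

Root depth r = h ρ_c / (ρ_m − ρ_c) = 4.667 km × 2.82 / 0.39 = 33.75 km.
Total thickness = T + h + r = 39.9 km + 4.667 km + 33.75 km = 78.3 km.

78.3 km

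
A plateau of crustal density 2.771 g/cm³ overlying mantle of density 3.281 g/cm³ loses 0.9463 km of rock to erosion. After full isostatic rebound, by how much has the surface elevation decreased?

Rebound u = e ρ_c/ρ_m = 0.9463 km × 2.771/3.281 = 0.7992 km.
Net surface drop = e − u = 0.9463 km − 0.7992 km = e (ρ_m − ρ_c)/ρ_m = 0.147 km.

0.147 km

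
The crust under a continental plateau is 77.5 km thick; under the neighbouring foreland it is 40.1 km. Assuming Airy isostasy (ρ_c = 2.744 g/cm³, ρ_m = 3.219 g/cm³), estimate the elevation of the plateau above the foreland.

5.52 km

Excess crust Δ = 77.5 km − 40.1 km = 37.4 km, split between elevation h and root r with h + r = Δ.
Airy balance ρ_c h = (ρ_m − ρ_c) r gives r = h ρ_c/(ρ_m − ρ_c), so h (1 + ρ_c/(ρ_m − ρ_c)) = Δ, i.e. h = Δ (ρ_m − ρ_c)/ρ_m.
h = 37.4 km × 0.475/3.219 = 5.52 km.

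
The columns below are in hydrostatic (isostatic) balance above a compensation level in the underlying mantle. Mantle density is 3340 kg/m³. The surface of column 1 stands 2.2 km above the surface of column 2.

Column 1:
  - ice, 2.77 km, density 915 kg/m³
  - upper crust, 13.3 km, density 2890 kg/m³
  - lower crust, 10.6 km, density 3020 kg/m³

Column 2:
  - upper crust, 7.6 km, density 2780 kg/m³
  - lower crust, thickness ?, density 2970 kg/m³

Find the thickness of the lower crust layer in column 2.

Take the compensation level at the base of the deeper column (depth z_c below the surface of column 1) and equate Σ ρ_i t_i down to z_c; mantle fills any gap and the z_c terms cancel.
Column 1: 2.77×915 + 13.3×2890 + 10.6×3020 + (z_c − 26.67)×3340
Column 2: 2.2×0 + 7.6×2780 + x×2970 + (z_c − 2.2 − 7.6 − x)×3340
The z_c×3340 term appears on both sides and cancels. Collect the known terms of each column as K = Σ(ρt)_known − 3340 × (depth of known layers): K_1 = 72983.55 − 3340×26.67 = −16094.25; K_2 = 21128 − 3340×(2.2 + 7.6) = −11604.
Balance: K_1 = K_2 − x×(3340 − 2970), so x = (K_2 − K_1)/(3340 − 2970) = 4490.25/370 = 12.1 km.

12.1 km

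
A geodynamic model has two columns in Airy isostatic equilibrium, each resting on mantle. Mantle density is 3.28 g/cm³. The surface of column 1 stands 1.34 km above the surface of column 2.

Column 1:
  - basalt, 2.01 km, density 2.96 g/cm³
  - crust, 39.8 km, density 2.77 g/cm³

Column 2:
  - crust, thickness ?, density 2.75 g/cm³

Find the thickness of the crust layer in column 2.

31.2 km

Take the compensation level at the base of the deeper column (depth z_c below the surface of column 1) and equate Σ ρ_i t_i down to z_c; mantle fills any gap and the z_c terms cancel.
Column 1: 2.01×2.96 + 39.8×2.77 + (z_c − 41.81)×3.28
Column 2: 1.34×0 + x×2.75 + (z_c − 1.34 − 0 − x)×3.28
The z_c×3.28 term appears on both sides and cancels. Collect the known terms of each column as K = Σ(ρt)_known − 3.28 × (depth of known layers): K_1 = 116.1956 − 3.28×41.81 = −20.9412; K_2 = 0 − 3.28×(1.34 + 0) = −4.3952.
Balance: K_1 = K_2 − x×(3.28 − 2.75), so x = (K_2 − K_1)/(3.28 − 2.75) = 16.546/0.53 = 31.2 km.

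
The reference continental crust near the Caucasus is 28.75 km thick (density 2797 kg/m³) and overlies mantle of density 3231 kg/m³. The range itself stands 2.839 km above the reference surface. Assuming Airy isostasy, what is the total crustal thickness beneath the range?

Root depth r = h ρ_c / (ρ_m − ρ_c) = 2.839 km × 2797 / 434 = 18.3 km.
Total thickness = T + h + r = 28.75 km + 2.839 km + 18.3 km = 49.9 km.

49.9 km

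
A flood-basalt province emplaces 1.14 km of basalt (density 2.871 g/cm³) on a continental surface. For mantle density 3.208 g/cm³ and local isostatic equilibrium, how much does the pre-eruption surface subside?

1.02 km

Subaerial loading: s = t ρ_load / ρ_m.
s = 1.14 km × 2.871/3.208 = 1.02 km.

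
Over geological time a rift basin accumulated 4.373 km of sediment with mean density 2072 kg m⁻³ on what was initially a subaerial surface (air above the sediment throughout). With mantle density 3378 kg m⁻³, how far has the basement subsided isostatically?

2.68 km

Subaerial load: s = t ρ_sed / ρ_m = 4.373 km × 2072/3378 = 2.68 km.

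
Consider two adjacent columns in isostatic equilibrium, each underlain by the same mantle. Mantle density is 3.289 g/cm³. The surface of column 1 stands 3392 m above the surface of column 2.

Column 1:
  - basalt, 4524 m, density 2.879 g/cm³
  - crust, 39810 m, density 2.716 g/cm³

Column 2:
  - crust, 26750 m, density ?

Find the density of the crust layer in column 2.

Take the compensation level at the base of the deeper column (depth z_c below the surface of column 1) and equate Σ ρ_i t_i down to z_c; mantle fills any gap and the z_c terms cancel.
Column 1: 4524×2.879 + 39810×2.716 + (z_c − 44334)×3.289
Column 2: 3392×0 + 26750×ρ + (z_c − 3392 − 26750)×3.289
The z_c×3.289 term appears on both sides and cancels. Collect the known terms of each column as K = Σ(ρt)_known − 3.289 × (depth of known layers): K_1 = 121148.556 − 3.289×44334 = −24665.97; K_2 = 0 − 3.289×(3392 + 26750) = −99137.038.
Balance: K_1 = K_2 + 26750×ρ, so ρ = (K_1 − K_2)/26750 = 74471.1/26750 = 2.78 g/cm³.

2.78 g/cm³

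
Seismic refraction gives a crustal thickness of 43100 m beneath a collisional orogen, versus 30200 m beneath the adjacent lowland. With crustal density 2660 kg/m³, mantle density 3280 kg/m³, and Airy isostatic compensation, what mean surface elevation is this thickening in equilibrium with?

2440 m

Excess crust Δ = 43100 m − 30200 m = 12900 m, split between elevation h and root r with h + r = Δ.
Airy balance ρ_c h = (ρ_m − ρ_c) r gives r = h ρ_c/(ρ_m − ρ_c), so h (1 + ρ_c/(ρ_m − ρ_c)) = Δ, i.e. h = Δ (ρ_m − ρ_c)/ρ_m.
h = 12900 m × 620/3280 = 2440 m.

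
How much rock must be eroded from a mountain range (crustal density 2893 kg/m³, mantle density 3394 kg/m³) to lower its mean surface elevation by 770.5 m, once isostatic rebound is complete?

Net drop Δ = e − u = e − e ρ_c/ρ_m = e (ρ_m − ρ_c)/ρ_m.
e = Δ ρ_m/(ρ_m − ρ_c) = 770.5 m × 3394/501 = 5220 m.

5220 m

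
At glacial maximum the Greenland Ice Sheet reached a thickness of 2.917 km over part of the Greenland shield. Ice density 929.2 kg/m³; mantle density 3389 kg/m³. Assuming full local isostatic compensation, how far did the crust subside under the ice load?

0.8 km

In Airy isostatic equilibrium: the ice load ρ_ice t is balanced by mantle displaced below, ρ_m s.
s = t ρ_ice / ρ_m = 2.917 km × 929.2/3389 = 0.8 km.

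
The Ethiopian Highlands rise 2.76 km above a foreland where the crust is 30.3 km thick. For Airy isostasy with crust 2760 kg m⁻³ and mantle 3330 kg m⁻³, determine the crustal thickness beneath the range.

Root depth r = h ρ_c / (ρ_m − ρ_c) = 2.76 km × 2760 / 570 = 13.36 km.
Total thickness = T + h + r = 30.3 km + 2.76 km + 13.36 km = 46.4 km.

46.4 km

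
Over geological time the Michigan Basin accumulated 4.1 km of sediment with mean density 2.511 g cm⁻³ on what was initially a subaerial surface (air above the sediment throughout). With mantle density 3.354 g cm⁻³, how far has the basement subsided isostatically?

Subaerial load: s = t ρ_sed / ρ_m = 4.1 km × 2.511/3.354 = 3.07 km.

3.07 km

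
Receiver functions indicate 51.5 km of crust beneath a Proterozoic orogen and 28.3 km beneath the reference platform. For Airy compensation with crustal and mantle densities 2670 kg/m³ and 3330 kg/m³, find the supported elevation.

4.6 km

Excess crust Δ = 51.5 km − 28.3 km = 23.2 km, split between elevation h and root r with h + r = Δ.
Airy balance ρ_c h = (ρ_m − ρ_c) r gives r = h ρ_c/(ρ_m − ρ_c), so h (1 + ρ_c/(ρ_m − ρ_c)) = Δ, i.e. h = Δ (ρ_m − ρ_c)/ρ_m.
h = 23.2 km × 660/3330 = 4.6 km.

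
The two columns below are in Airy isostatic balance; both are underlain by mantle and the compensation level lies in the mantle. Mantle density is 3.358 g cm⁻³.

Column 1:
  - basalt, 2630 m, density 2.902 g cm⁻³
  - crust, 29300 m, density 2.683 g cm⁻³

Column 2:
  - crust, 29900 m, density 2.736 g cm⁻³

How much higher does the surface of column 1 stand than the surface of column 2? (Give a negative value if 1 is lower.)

708 m

For any compensation level in the mantle, the mantle terms cancel and isostasy reduces to e = (Σt_1 − Σt_2) − (Σ(ρt)_1 − Σ(ρt)_2) / ρ_m.
Σt_1 = 31930 m; Σt_2 = 29900 m; Σ(ρt)_1 = 86244.16; Σ(ρt)_2 = 81806.4 (in m·g cm⁻³).
e = (31930 − 29900) − (86244.16 − 81806.4) / 3.358 = 708 m.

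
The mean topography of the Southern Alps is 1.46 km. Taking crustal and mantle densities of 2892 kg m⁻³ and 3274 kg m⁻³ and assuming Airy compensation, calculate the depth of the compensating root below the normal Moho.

11.1 km

Isostatic balance requires: the weight of the topography is balanced by the buoyancy of the root, ρ_c h = (ρ_m − ρ_c) r.
r = h · ρ_c / (ρ_m − ρ_c) = 1.46 km × 2892 / (3274 − 2892) = 11.1 km.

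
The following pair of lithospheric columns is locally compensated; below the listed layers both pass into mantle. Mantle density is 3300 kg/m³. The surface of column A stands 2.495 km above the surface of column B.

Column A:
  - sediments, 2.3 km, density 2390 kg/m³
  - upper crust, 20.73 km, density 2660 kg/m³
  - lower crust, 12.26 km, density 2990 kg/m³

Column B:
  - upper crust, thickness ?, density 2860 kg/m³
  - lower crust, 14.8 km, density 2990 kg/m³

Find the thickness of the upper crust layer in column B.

Take the compensation level at the base of the deeper column (depth z_c below the surface of column A) and equate Σ ρ_i t_i down to z_c; mantle fills any gap and the z_c terms cancel.
Column A: 2.3×2390 + 20.73×2660 + 12.26×2990 + (z_c − 35.29)×3300
Column B: 2.495×0 + x×2860 + 14.8×2990 + (z_c − 2.495 − 14.8 − x)×3300
The z_c×3300 term appears on both sides and cancels. Collect the known terms of each column as K = Σ(ρt)_known − 3300 × (depth of known layers): K_A = 97296.2 − 3300×35.29 = −19160.8; K_B = 44252 − 3300×(2.495 + 14.8) = −12821.5.
Balance: K_A = K_B − x×(3300 − 2860), so x = (K_B − K_A)/(3300 − 2860) = 6339.3/440 = 14.4 km.

14.4 km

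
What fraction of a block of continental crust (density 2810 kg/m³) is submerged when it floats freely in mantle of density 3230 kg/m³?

87%

Submerged fraction = ρ_obj/ρ_fluid = 2810/3230 = 87%.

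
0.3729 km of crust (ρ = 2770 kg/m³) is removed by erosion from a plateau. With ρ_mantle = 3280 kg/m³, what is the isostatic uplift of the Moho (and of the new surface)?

0.315 km

Unloading: uplift u = e ρ_c/ρ_m = 0.3729 km × 2770/3280 = 0.315 km.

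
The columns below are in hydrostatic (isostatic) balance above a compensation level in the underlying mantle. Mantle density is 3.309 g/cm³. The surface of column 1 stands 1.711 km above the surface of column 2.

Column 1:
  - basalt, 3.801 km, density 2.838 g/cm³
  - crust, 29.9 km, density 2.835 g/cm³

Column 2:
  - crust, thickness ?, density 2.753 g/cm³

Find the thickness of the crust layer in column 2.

18.5 km

Take the compensation level at the base of the deeper column (depth z_c below the surface of column 1) and equate Σ ρ_i t_i down to z_c; mantle fills any gap and the z_c terms cancel.
Column 1: 3.801×2.838 + 29.9×2.835 + (z_c − 33.701)×3.309
Column 2: 1.711×0 + x×2.753 + (z_c − 1.711 − 0 − x)×3.309
The z_c×3.309 term appears on both sides and cancels. Collect the known terms of each column as K = Σ(ρt)_known − 3.309 × (depth of known layers): K_1 = 95.553738 − 3.309×33.701 = −15.962871; K_2 = 0 − 3.309×(1.711 + 0) = −5.661699.
Balance: K_1 = K_2 − x×(3.309 − 2.753), so x = (K_2 − K_1)/(3.309 − 2.753) = 10.3012/0.556 = 18.5 km.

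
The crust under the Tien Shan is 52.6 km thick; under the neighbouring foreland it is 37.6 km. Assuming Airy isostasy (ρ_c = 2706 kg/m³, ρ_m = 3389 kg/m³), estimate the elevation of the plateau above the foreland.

3.02 km

Excess crust Δ = 52.6 km − 37.6 km = 15 km, split between elevation h and root r with h + r = Δ.
Airy balance ρ_c h = (ρ_m − ρ_c) r gives r = h ρ_c/(ρ_m − ρ_c), so h (1 + ρ_c/(ρ_m − ρ_c)) = Δ, i.e. h = Δ (ρ_m − ρ_c)/ρ_m.
h = 15 km × 683/3389 = 3.02 km.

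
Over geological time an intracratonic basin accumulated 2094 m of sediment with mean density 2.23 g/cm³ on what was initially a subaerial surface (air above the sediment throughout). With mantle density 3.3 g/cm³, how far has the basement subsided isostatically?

1420 m

Subaerial load: s = t ρ_sed / ρ_m = 2094 m × 2.23/3.3 = 1420 m.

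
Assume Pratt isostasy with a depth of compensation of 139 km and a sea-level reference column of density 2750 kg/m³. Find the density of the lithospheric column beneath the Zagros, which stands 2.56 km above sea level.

Pratt balance: ρ_ref D = ρ (D + h).
ρ = ρ_ref D/(D + h) = 2750 × 139 km/(139 km + 2.56 km) = 2700 kg/m³.

2700 kg/m³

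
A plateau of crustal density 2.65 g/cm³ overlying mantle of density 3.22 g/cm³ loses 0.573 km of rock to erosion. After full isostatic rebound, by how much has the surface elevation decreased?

Rebound u = e ρ_c/ρ_m = 0.573 km × 2.65/3.22 = 0.4716 km.
Net surface drop = e − u = 0.573 km − 0.4716 km = e (ρ_m − ρ_c)/ρ_m = 0.101 km.

0.101 km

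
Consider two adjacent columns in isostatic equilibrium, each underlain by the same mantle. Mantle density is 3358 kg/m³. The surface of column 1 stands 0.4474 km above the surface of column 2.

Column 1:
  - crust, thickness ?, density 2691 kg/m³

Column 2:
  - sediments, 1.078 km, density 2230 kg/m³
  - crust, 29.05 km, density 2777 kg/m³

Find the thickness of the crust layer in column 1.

Take the compensation level at the base of the deeper column (depth z_c below the surface of column 1) and equate Σ ρ_i t_i down to z_c; mantle fills any gap and the z_c terms cancel.
Column 1: x×2691 + (z_c − 0 − x)×3358
Column 2: 0.4474×0 + 1.078×2230 + 29.05×2777 + (z_c − 0.4474 − 30.128)×3358
The z_c×3358 term appears on both sides and cancels. Collect the known terms of each column as K = Σ(ρt)_known − 3358 × (depth of known layers): K_1 = 0 − 3358×0 = 0; K_2 = 83075.79 − 3358×(0.4474 + 30.128) = −19596.4032.
Balance: K_1 − x×(3358 − 2691) = K_2, so x = (K_1 − K_2)/(3358 − 2691) = 19596.4/667 = 29.4 km.

29.4 km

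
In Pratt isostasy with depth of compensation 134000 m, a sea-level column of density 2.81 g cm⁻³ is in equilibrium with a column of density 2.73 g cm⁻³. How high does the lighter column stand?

ρ_ref D = ρ (D + h) → h = D (ρ_ref − ρ)/ρ.
h = 134000 m × (2.81 − 2.73)/2.73 = 3930 m.

3930 m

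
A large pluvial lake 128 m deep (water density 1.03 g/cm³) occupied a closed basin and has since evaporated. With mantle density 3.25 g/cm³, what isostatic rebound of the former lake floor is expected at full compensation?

u = d ρ_w/ρ_m = 128 m × 1.03/3.25 = 40.6 m.

40.6 m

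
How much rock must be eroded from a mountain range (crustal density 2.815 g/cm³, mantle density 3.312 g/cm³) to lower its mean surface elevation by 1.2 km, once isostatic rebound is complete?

8 km

Net drop Δ = e − u = e − e ρ_c/ρ_m = e (ρ_m − ρ_c)/ρ_m.
e = Δ ρ_m/(ρ_m − ρ_c) = 1.2 km × 3.312/0.497 = 8 km.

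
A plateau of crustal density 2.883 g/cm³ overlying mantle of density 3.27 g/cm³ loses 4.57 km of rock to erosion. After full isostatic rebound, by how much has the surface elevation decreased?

0.541 km

Rebound u = e ρ_c/ρ_m = 4.57 km × 2.883/3.27 = 4.029 km.
Net surface drop = e − u = 4.57 km − 4.029 km = e (ρ_m − ρ_c)/ρ_m = 0.541 km.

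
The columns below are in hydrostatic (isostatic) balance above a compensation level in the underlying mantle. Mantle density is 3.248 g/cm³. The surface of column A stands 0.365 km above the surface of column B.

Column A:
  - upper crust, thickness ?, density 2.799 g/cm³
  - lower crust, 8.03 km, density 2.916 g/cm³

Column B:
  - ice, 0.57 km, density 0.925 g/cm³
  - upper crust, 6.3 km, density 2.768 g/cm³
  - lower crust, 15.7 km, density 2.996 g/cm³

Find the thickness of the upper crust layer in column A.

Take the compensation level at the base of the deeper column (depth z_c below the surface of column A) and equate Σ ρ_i t_i down to z_c; mantle fills any gap and the z_c terms cancel.
Column A: x×2.799 + 8.03×2.916 + (z_c − 8.03 − x)×3.248
Column B: 0.365×0 + 0.57×0.925 + 6.3×2.768 + 15.7×2.996 + (z_c − 0.365 − 22.57)×3.248
The z_c×3.248 term appears on both sides and cancels. Collect the known terms of each column as K = Σ(ρt)_known − 3.248 × (depth of known layers): K_A = 23.41548 − 3.248×8.03 = −2.66596; K_B = 65.00285 − 3.248×(0.365 + 22.57) = −9.49003.
Balance: K_A − x×(3.248 − 2.799) = K_B, so x = (K_A − K_B)/(3.248 − 2.799) = 6.82407/0.449 = 15.2 km.

15.2 km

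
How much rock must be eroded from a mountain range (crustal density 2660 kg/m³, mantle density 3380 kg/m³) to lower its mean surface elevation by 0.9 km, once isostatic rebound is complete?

Net drop Δ = e − u = e − e ρ_c/ρ_m = e (ρ_m − ρ_c)/ρ_m.
e = Δ ρ_m/(ρ_m − ρ_c) = 0.9 km × 3380/720 = 4.22 km.

4.22 km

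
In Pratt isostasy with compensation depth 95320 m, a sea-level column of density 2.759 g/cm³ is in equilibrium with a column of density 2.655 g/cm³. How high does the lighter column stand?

ρ_ref D = ρ (D + h) → h = D (ρ_ref − ρ)/ρ.
h = 95320 m × (2.759 − 2.655)/2.655 = 3730 m.

3730 m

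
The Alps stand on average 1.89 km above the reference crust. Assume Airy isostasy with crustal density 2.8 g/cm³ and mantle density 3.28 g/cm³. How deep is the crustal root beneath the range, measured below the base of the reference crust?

Isostatic balance requires: the weight of the topography is balanced by the buoyancy of the root, ρ_c h = (ρ_m − ρ_c) r.
r = h · ρ_c / (ρ_m − ρ_c) = 1.89 km × 2.8 / (3.28 − 2.8) = 11 km.

11 km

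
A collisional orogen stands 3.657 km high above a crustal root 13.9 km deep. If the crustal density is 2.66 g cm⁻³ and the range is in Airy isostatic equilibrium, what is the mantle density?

Airy balance: ρ_c h = (ρ_m − ρ_c) r → ρ_m = ρ_c (1 + h/r).
ρ_m = 2.66 × (1 + 3.657 km/13.9 km) = 3.36 g cm⁻³.

3.36 g cm⁻³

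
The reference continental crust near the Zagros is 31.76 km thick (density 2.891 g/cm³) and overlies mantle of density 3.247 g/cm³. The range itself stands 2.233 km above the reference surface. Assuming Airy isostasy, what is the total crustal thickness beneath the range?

52.1 km

Root depth r = h ρ_c / (ρ_m − ρ_c) = 2.233 km × 2.891 / 0.356 = 18.13 km.
Total thickness = T + h + r = 31.76 km + 2.233 km + 18.13 km = 52.1 km.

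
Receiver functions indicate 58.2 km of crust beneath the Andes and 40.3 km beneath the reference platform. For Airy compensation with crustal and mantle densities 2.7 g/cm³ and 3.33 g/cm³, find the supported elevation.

Excess crust Δ = 58.2 km − 40.3 km = 17.9 km, split between elevation h and root r with h + r = Δ.
Airy balance ρ_c h = (ρ_m − ρ_c) r gives r = h ρ_c/(ρ_m − ρ_c), so h (1 + ρ_c/(ρ_m − ρ_c)) = Δ, i.e. h = Δ (ρ_m − ρ_c)/ρ_m.
h = 17.9 km × 0.63/3.33 = 3.39 km.

3.39 km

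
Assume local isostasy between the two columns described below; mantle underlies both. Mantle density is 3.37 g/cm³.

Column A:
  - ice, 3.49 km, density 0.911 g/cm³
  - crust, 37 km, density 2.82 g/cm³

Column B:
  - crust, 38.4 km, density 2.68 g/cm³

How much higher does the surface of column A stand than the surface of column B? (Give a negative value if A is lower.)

0.723 km

For any compensation level in the mantle, the mantle terms cancel and isostasy reduces to e = (Σt_A − Σt_B) − (Σ(ρt)_A − Σ(ρt)_B) / ρ_m.
Σt_A = 40.49 km; Σt_B = 38.4 km; Σ(ρt)_A = 107.51939; Σ(ρt)_B = 102.912 (in km·g/cm³).
e = (40.49 − 38.4) − (107.51939 − 102.912) / 3.37 = 0.723 km.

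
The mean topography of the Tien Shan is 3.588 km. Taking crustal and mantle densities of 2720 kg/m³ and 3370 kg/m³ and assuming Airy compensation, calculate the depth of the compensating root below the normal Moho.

In Airy isostatic equilibrium: the weight of the topography is balanced by the buoyancy of the root, ρ_c h = (ρ_m − ρ_c) r.
r = h · ρ_c / (ρ_m − ρ_c) = 3.588 km × 2720 / (3370 − 2720) = 15 km.

15 km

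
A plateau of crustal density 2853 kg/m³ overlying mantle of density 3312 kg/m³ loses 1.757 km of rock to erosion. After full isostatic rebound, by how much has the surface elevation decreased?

0.243 km

Rebound u = e ρ_c/ρ_m = 1.757 km × 2853/3312 = 1.514 km.
Net surface drop = e − u = 1.757 km − 1.514 km = e (ρ_m − ρ_c)/ρ_m = 0.243 km.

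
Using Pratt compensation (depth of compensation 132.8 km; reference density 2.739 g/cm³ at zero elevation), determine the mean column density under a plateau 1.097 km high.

2.72 g/cm³

Pratt balance: ρ_ref D = ρ (D + h).
ρ = ρ_ref D/(D + h) = 2.739 × 132.8 km/(132.8 km + 1.097 km) = 2.72 g/cm³.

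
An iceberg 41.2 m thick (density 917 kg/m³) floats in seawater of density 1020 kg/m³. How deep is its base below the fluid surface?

Draft d = t ρ_obj/ρ_fluid = 41.2 m × 917/1020 = 37 m.

37 m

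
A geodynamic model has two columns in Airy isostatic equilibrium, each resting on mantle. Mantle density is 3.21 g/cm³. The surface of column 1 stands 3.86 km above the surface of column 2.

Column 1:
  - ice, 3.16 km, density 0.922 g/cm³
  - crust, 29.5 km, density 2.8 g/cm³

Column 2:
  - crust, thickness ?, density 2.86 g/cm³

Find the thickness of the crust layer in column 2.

19.8 km

Take the compensation level at the base of the deeper column (depth z_c below the surface of column 1) and equate Σ ρ_i t_i down to z_c; mantle fills any gap and the z_c terms cancel.
Column 1: 3.16×0.922 + 29.5×2.8 + (z_c − 32.66)×3.21
Column 2: 3.86×0 + x×2.86 + (z_c − 3.86 − 0 − x)×3.21
The z_c×3.21 term appears on both sides and cancels. Collect the known terms of each column as K = Σ(ρt)_known − 3.21 × (depth of known layers): K_1 = 85.51352 − 3.21×32.66 = −19.32508; K_2 = 0 − 3.21×(3.86 + 0) = −12.3906.
Balance: K_1 = K_2 − x×(3.21 − 2.86), so x = (K_2 − K_1)/(3.21 − 2.86) = 6.93448/0.35 = 19.8 km.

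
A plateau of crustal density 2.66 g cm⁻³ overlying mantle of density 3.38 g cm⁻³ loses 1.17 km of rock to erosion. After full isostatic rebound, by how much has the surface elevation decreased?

0.249 km

Rebound u = e ρ_c/ρ_m = 1.17 km × 2.66/3.38 = 0.9208 km.
Net surface drop = e − u = 1.17 km − 0.9208 km = e (ρ_m − ρ_c)/ρ_m = 0.249 km.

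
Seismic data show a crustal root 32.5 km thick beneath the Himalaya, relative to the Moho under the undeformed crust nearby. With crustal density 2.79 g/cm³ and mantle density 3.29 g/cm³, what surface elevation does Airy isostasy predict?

By Archimedes' principle applied to the lithosphere: ρ_c h = (ρ_m − ρ_c) r.
h = r (ρ_m − ρ_c) / ρ_c = 32.5 km × (3.29 − 2.79) / 2.79 = 5.82 km.

5.82 km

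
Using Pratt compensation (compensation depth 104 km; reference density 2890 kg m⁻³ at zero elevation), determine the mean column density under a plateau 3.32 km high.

Pratt balance: ρ_ref D = ρ (D + h).
ρ = ρ_ref D/(D + h) = 2890 × 104 km/(104 km + 3.32 km) = 2800 kg m⁻³.

2800 kg m⁻³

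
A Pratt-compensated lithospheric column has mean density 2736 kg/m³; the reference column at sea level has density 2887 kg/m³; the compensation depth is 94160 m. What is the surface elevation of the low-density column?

ρ_ref D = ρ (D + h) → h = D (ρ_ref − ρ)/ρ.
h = 94160 m × (2887 − 2736)/2736 = 5200 m.

5200 m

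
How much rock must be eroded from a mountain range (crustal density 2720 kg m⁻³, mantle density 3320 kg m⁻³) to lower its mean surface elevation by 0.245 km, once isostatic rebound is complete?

1.36 km

Net drop Δ = e − u = e − e ρ_c/ρ_m = e (ρ_m − ρ_c)/ρ_m.
e = Δ ρ_m/(ρ_m − ρ_c) = 0.245 km × 3320/600 = 1.36 km.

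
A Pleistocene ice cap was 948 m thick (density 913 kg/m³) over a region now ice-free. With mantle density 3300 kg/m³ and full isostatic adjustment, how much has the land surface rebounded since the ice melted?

Removing the load lets mantle flow back in; uplift u satisfies ρ_ice t = ρ_m u.
u = t ρ_ice/ρ_m = 948 m × 913/3300 = 262 m.

262 m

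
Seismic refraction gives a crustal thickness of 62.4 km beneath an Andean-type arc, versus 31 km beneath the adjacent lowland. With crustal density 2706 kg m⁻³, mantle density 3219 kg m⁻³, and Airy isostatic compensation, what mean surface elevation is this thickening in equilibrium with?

Excess crust Δ = 62.4 km − 31 km = 31.4 km, split between elevation h and root r with h + r = Δ.
Airy balance ρ_c h = (ρ_m − ρ_c) r gives r = h ρ_c/(ρ_m − ρ_c), so h (1 + ρ_c/(ρ_m − ρ_c)) = Δ, i.e. h = Δ (ρ_m − ρ_c)/ρ_m.
h = 31.4 km × 513/3219 = 5 km.

5 km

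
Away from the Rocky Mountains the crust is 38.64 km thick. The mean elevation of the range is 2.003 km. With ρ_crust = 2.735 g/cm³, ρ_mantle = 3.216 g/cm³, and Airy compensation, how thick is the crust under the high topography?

Root depth r = h ρ_c / (ρ_m − ρ_c) = 2.003 km × 2.735 / 0.481 = 11.39 km.
Total thickness = T + h + r = 38.64 km + 2.003 km + 11.39 km = 52 km.

52 km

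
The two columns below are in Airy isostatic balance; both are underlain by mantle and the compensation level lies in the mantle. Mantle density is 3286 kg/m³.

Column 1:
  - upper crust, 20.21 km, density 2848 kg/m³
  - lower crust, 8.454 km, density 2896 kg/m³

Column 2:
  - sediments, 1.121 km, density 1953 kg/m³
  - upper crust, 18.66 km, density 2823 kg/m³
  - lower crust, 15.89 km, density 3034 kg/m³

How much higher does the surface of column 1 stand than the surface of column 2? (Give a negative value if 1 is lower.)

−0.605 km

For any compensation level in the mantle, the mantle terms cancel and isostasy reduces to e = (Σt_1 − Σt_2) − (Σ(ρt)_1 − Σ(ρt)_2) / ρ_m.
Σt_1 = 28.664 km; Σt_2 = 35.671 km; Σ(ρt)_1 = 82040.864; Σ(ρt)_2 = 103076.753 (in km·kg/m³).
e = (28.664 − 35.671) − (82040.864 − 103076.753) / 3286 = −0.605 km.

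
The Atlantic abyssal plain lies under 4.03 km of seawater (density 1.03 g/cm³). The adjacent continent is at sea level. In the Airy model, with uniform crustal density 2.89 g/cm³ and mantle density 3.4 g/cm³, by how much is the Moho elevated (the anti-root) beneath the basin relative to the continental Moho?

Isostatic balance requires: replacing crust with seawater at the top is compensated by replacing crust with mantle at the base: d (ρ_c − ρ_w) = a (ρ_m − ρ_c).
a = d (ρ_c − ρ_w)/(ρ_m − ρ_c) = 4.03 km × 1.86/0.51 = 14.7 km.

14.7 km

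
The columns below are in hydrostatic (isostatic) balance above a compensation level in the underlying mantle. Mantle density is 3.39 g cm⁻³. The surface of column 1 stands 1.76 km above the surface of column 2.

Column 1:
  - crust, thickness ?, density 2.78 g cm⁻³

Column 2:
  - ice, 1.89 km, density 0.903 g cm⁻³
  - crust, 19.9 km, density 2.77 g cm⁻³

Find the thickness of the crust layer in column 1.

37.7 km

Take the compensation level at the base of the deeper column (depth z_c below the surface of column 1) and equate Σ ρ_i t_i down to z_c; mantle fills any gap and the z_c terms cancel.
Column 1: x×2.78 + (z_c − 0 − x)×3.39
Column 2: 1.76×0 + 1.89×0.903 + 19.9×2.77 + (z_c − 1.76 − 21.79)×3.39
The z_c×3.39 term appears on both sides and cancels. Collect the known terms of each column as K = Σ(ρt)_known − 3.39 × (depth of known layers): K_1 = 0 − 3.39×0 = 0; K_2 = 56.82967 − 3.39×(1.76 + 21.79) = −23.00483.
Balance: K_1 − x×(3.39 − 2.78) = K_2, so x = (K_1 − K_2)/(3.39 − 2.78) = 23.0048/0.61 = 37.7 km.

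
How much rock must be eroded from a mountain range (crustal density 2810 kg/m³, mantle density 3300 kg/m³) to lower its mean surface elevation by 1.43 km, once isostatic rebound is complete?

9.63 km

Net drop Δ = e − u = e − e ρ_c/ρ_m = e (ρ_m − ρ_c)/ρ_m.
e = Δ ρ_m/(ρ_m − ρ_c) = 1.43 km × 3300/490 = 9.63 km.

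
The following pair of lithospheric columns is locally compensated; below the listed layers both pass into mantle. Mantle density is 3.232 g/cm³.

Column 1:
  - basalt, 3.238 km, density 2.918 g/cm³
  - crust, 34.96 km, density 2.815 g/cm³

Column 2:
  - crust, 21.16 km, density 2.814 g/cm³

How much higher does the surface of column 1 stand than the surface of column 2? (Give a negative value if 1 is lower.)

2.09 km

For any compensation level in the mantle, the mantle terms cancel and isostasy reduces to e = (Σt_1 − Σt_2) − (Σ(ρt)_1 − Σ(ρt)_2) / ρ_m.
Σt_1 = 38.198 km; Σt_2 = 21.16 km; Σ(ρt)_1 = 107.860884; Σ(ρt)_2 = 59.54424 (in km·g/cm³).
e = (38.198 − 21.16) − (107.860884 − 59.54424) / 3.232 = 2.09 km.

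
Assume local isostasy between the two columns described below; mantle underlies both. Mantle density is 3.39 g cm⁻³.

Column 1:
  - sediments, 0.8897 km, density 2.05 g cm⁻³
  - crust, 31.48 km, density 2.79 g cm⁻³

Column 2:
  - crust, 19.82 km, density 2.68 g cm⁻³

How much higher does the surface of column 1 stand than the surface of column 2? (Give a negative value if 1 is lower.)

For any compensation level in the mantle, the mantle terms cancel and isostasy reduces to e = (Σt_1 − Σt_2) − (Σ(ρt)_1 − Σ(ρt)_2) / ρ_m.
Σt_1 = 32.3697 km; Σt_2 = 19.82 km; Σ(ρt)_1 = 89.653085; Σ(ρt)_2 = 53.1176 (in km·g cm⁻³).
e = (32.3697 − 19.82) − (89.653085 − 53.1176) / 3.39 = 1.77 km.

1.77 km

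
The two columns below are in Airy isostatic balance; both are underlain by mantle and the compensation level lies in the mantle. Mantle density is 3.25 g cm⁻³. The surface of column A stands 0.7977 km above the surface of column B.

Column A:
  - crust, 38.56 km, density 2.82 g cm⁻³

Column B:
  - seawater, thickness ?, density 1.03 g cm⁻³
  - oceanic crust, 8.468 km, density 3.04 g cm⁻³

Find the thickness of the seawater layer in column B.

Take the compensation level at the base of the deeper column (depth z_c below the surface of column A) and equate Σ ρ_i t_i down to z_c; mantle fills any gap and the z_c terms cancel.
Column A: 38.56×2.82 + (z_c − 38.56)×3.25
Column B: 0.7977×0 + x×1.03 + 8.468×3.04 + (z_c − 0.7977 − 8.468 − x)×3.25
The z_c×3.25 term appears on both sides and cancels. Collect the known terms of each column as K = Σ(ρt)_known − 3.25 × (depth of known layers): K_A = 108.7392 − 3.25×38.56 = −16.5808; K_B = 25.74272 − 3.25×(0.7977 + 8.468) = −4.370805.
Balance: K_A = K_B − x×(3.25 − 1.03), so x = (K_B − K_A)/(3.25 − 1.03) = 12.21/2.22 = 5.5 km.

5.5 km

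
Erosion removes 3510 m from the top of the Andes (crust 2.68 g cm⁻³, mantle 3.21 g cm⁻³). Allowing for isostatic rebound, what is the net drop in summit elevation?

580 m

Rebound u = e ρ_c/ρ_m = 3510 m × 2.68/3.21 = 2930 m.
Net surface drop = e − u = 3510 m − 2930 m = e (ρ_m − ρ_c)/ρ_m = 580 m.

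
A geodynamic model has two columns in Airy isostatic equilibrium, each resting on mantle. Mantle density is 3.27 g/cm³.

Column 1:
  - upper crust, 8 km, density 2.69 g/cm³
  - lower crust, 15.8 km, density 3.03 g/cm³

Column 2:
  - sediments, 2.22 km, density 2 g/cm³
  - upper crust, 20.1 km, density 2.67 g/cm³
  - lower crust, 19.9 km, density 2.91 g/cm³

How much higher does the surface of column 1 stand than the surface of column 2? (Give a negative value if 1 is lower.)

For any compensation level in the mantle, the mantle terms cancel and isostasy reduces to e = (Σt_1 − Σt_2) − (Σ(ρt)_1 − Σ(ρt)_2) / ρ_m.
Σt_1 = 23.8 km; Σt_2 = 42.22 km; Σ(ρt)_1 = 69.394; Σ(ρt)_2 = 116.016 (in km·g/cm³).
e = (23.8 − 42.22) − (69.394 − 116.016) / 3.27 = −4.16 km.

−4.16 km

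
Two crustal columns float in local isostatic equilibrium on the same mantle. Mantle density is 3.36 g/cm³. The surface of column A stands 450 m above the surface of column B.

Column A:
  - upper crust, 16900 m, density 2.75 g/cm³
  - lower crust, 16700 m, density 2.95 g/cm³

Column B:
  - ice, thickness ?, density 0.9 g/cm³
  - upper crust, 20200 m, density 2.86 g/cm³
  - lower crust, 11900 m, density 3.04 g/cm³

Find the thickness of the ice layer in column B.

Take the compensation level at the base of the deeper column (depth z_c below the surface of column A) and equate Σ ρ_i t_i down to z_c; mantle fills any gap and the z_c terms cancel.
Column A: 16900×2.75 + 16700×2.95 + (z_c − 33600)×3.36
Column B: 450×0 + x×0.9 + 20200×2.86 + 11900×3.04 + (z_c − 450 − 32100 − x)×3.36
The z_c×3.36 term appears on both sides and cancels. Collect the known terms of each column as K = Σ(ρt)_known − 3.36 × (depth of known layers): K_A = 95740 − 3.36×33600 = −17156; K_B = 93948 − 3.36×(450 + 32100) = −15420.
Balance: K_A = K_B − x×(3.36 − 0.9), so x = (K_B − K_A)/(3.36 − 0.9) = 1736/2.46 = 706 m.

706 m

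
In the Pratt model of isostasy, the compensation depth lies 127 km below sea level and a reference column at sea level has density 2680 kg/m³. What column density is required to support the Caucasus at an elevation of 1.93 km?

Pratt balance: ρ_ref D = ρ (D + h).
ρ = ρ_ref D/(D + h) = 2680 × 127 km/(127 km + 1.93 km) = 2640 kg/m³.

2640 kg/m³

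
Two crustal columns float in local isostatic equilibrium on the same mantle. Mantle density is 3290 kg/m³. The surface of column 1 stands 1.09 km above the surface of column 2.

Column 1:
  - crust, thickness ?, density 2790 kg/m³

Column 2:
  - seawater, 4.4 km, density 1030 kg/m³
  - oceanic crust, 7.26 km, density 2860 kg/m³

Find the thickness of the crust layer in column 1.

Take the compensation level at the base of the deeper column (depth z_c below the surface of column 1) and equate Σ ρ_i t_i down to z_c; mantle fills any gap and the z_c terms cancel.
Column 1: x×2790 + (z_c − 0 − x)×3290
Column 2: 1.09×0 + 4.4×1030 + 7.26×2860 + (z_c − 1.09 − 11.66)×3290
The z_c×3290 term appears on both sides and cancels. Collect the known terms of each column as K = Σ(ρt)_known − 3290 × (depth of known layers): K_1 = 0 − 3290×0 = 0; K_2 = 25295.6 − 3290×(1.09 + 11.66) = −16651.9.
Balance: K_1 − x×(3290 − 2790) = K_2, so x = (K_1 − K_2)/(3290 − 2790) = 16651.9/500 = 33.3 km.

33.3 km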